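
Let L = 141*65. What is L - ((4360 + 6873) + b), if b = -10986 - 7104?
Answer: 16022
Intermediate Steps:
b = -18090
L = 9165
L - ((4360 + 6873) + b) = 9165 - ((4360 + 6873) - 18090) = 9165 - (11233 - 18090) = 9165 - 1*(-6857) = 9165 + 6857 = 16022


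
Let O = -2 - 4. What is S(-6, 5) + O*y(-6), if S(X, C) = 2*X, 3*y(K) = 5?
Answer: -22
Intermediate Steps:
y(K) = 5/3 (y(K) = (1/3)*5 = 5/3)
O = -6
S(-6, 5) + O*y(-6) = 2*(-6) - 6*5/3 = -12 - 10 = -22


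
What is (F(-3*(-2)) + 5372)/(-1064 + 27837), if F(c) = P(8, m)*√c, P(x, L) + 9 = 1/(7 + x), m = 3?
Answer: 5372/26773 - 134*√6/401595 ≈ 0.19983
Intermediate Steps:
P(x, L) = -9 + 1/(7 + x)
F(c) = -134*√c/15 (F(c) = ((-62 - 9*8)/(7 + 8))*√c = ((-62 - 72)/15)*√c = ((1/15)*(-134))*√c = -134*√c/15)
(F(-3*(-2)) + 5372)/(-1064 + 27837) = (-134*√6/15 + 5372)/(-1064 + 27837) = (-134*√6/15 + 5372)/26773 = (5372 - 134*√6/15)*(1/26773) = 5372/26773 - 134*√6/401595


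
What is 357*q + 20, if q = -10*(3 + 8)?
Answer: -39250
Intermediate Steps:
q = -110 (q = -10*11 = -110)
357*q + 20 = 357*(-110) + 20 = -39270 + 20 = -39250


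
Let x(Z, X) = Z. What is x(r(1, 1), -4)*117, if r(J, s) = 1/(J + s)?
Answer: 117/2 ≈ 58.500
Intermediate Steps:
x(r(1, 1), -4)*117 = 117/(1 + 1) = 117/2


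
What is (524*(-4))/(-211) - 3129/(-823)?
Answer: 2385227/173653 ≈ 13.736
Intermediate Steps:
(524*(-4))/(-211) - 3129/(-823) = -2096*(-1/211) - 3129*(-1/823) = 2096/211 + 3129/823 = 2385227/173653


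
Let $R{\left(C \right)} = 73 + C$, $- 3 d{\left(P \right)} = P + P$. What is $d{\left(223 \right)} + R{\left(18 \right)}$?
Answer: $- \frac{173}{3} \approx -57.667$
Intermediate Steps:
$d{\left(P \right)} = - \frac{2 P}{3}$ ($d{\left(P \right)} = - \frac{P + P}{3} = - \frac{2 P}{3}$)
$d{\left(223 \right)} + R{\left(18 \right)} = \left(- \frac{2}{3}\right) 223 + \left(73 + 18\right) = - \frac{446}{3} + 91 = - \frac{173}{3}$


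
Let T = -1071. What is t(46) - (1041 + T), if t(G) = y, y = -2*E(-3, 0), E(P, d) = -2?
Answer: 34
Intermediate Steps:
y = 4 (y = -2*(-2) = 4)
t(G) = 4
t(46) - (1041 + T) = 4 - (1041 - 1071) = 4 - 1*(-30) = 4 + 30 = 34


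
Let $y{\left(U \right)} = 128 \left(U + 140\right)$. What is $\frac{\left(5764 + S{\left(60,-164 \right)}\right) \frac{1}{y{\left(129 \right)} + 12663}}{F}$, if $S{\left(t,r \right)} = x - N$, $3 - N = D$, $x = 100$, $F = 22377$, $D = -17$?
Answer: $\frac{1948}{351281605} \approx 5.5454 \cdot 10^{-6}$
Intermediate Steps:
$N = 20$ ($N = 3 - -17 = 3 + 17 = 20$)
$y{\left(U \right)} = 17920 + 128 U$ ($y{\left(U \right)} = 128 \left(140 + U\right) = 17920 + 128 U$)
$S{\left(t,r \right)} = 80$ ($S{\left(t,r \right)} = 100 - 20 = 80$)
$\frac{\left(5764 + S{\left(60,-164 \right)}\right) \frac{1}{y{\left(129 \right)} + 12663}}{F} = \frac{\left(5764 + 80\right) \frac{1}{\left(17920 + 128 \cdot 129\right) + 12663}}{22377} = \frac{5844}{\left(17920 + 16512\right) + 12663} \cdot \frac{1}{22377} = \frac{5844}{34432 + 12663} \cdot \frac{1}{22377} = \frac{5844}{47095} \cdot \frac{1}{22377} = \frac{1948}{351281605}$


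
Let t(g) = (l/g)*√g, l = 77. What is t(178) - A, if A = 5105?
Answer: -5105 + 77*√178/178 ≈ -5099.2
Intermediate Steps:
t(g) = 77/√g (t(g) = (77/g)*√g = 77/√g)
t(178) - A = 77/√178 - 1*5105 = 77*(√178/178) - 5105 = 77*√178/178 - 5105 = -5105 + 77*√178/178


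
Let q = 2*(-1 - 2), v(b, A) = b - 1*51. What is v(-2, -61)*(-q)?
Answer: -318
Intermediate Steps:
v(b, A) = -51 + b (v(b, A) = b - 51 = -51 + b)
q = -6 (q = 2*(-3) = -6)
v(-2, -61)*(-q) = (-51 - 2)*(-1*(-6)) = -53*6 = -318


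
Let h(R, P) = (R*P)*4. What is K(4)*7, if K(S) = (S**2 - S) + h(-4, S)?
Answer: -364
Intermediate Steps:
h(R, P) = 4*P*R (h(R, P) = (P*R)*4 = 4*P*R)
K(S) = S**2 - 17*S (K(S) = (S**2 - S) + 4*S*(-4) = (S**2 - S) - 16*S = S**2 - 17*S)
K(4)*7 = (4*(-17 + 4))*7 = (4*(-13))*7 = -52*7 = -364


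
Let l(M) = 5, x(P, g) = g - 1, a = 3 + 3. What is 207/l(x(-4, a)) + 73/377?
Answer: 78404/1885 ≈ 41.594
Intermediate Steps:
a = 6
x(P, g) = -1 + g
207/l(x(-4, a)) + 73/377 = 207/5 + 73/377 = 78404/1885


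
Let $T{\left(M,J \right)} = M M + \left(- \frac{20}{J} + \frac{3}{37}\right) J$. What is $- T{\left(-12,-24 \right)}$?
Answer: $- \frac{4516}{37} \approx -122.05$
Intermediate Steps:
$T{\left(M,J \right)} = M^{2} + J \left(\frac{3}{37} - \frac{20}{J}\right)$ ($T{\left(M,J \right)} = M^{2} + \left(- \frac{20}{J} + 3 \cdot \frac{1}{37}\right) J = M^{2} + \left(- \frac{20}{J} + \frac{3}{37}\right) J = M^{2} + \left(\frac{3}{37} - \frac{20}{J}\right) J = M^{2} + J \left(\frac{3}{37} - \frac{20}{J}\right)$)
$- T{\left(-12,-24 \right)} = - (-20 + \left(-12\right)^{2} + \frac{3}{37} \left(-24\right)) = - (-20 + 144 - \frac{72}{37}) = \left(-1\right) \frac{4516}{37} = - \frac{4516}{37}$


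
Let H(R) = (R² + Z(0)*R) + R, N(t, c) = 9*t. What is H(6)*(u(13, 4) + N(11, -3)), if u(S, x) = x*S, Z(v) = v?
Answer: 6342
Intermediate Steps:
u(S, x) = S*x
H(R) = R + R² (H(R) = (R² + 0*R) + R = (R² + 0) + R = R² + R = R + R²)
H(6)*(u(13, 4) + N(11, -3)) = (6*(1 + 6))*(13*4 + 9*11) = (6*7)*(52 + 99) = 42*151 = 6342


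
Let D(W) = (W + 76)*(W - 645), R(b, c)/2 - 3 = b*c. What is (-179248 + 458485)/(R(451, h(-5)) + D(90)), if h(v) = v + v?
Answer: -279237/101144 ≈ -2.7608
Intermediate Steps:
h(v) = 2*v
R(b, c) = 6 + 2*b*c (R(b, c) = 6 + 2*(b*c) = 6 + 2*b*c)
D(W) = (-645 + W)*(76 + W) (D(W) = (76 + W)*(-645 + W) = (-645 + W)*(76 + W))
(-179248 + 458485)/(R(451, h(-5)) + D(90)) = (-179248 + 458485)/((6 + 2*451*(2*(-5))) + (-49020 + 90² - 569*90)) = 279237/((6 + 2*451*(-10)) + (-49020 + 8100 - 51210)) = 279237/((6 - 9020) - 92130) = 279237/(-9014 - 92130) = 279237/(-101144) = 279237*(-1/101144) = -279237/101144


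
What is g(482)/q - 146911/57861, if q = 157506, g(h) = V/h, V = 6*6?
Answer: -929430945718/366057095751 ≈ -2.5390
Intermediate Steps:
V = 36
g(h) = 36/h
g(482)/q - 146911/57861 = (36/482)/157506 - 146911/57861 = (36*(1/482))*(1/157506) - 146911*1/57861 = (18/241)*(1/157506) - 146911/57861 = 3/6326491 - 146911/57861 = -929430945718/366057095751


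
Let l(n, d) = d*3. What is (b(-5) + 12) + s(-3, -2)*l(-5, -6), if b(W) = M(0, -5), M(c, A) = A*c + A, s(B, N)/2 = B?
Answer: 115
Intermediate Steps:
l(n, d) = 3*d
s(B, N) = 2*B
M(c, A) = A + A*c
b(W) = -5 (b(W) = -5*(1 + 0) = -5*1 = -5)
(b(-5) + 12) + s(-3, -2)*l(-5, -6) = (-5 + 12) + (2*(-3))*(3*(-6)) = 7 - 6*(-18) = 7 + 108 = 115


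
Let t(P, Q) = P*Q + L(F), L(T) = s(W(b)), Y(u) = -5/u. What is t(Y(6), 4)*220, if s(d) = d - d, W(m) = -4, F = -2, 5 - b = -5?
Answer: -2200/3 ≈ -733.33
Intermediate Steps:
b = 10 (b = 5 - 1*(-5) = 5 + 5 = 10)
s(d) = 0
L(T) = 0
t(P, Q) = P*Q (t(P, Q) = P*Q + 0 = P*Q)
t(Y(6), 4)*220 = (-5/6*4)*220 = (-5*1/6*4)*220 = -5/6*4*220 = -10/3*220 = -2200/3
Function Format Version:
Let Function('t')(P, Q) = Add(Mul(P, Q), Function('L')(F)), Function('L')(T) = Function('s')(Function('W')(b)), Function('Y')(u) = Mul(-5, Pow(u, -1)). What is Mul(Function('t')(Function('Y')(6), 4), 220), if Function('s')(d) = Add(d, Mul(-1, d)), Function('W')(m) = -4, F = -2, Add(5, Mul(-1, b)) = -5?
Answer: Rational(-2200, 3) ≈ -733.33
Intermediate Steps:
b = 10 (b = Add(5, Mul(-1, -5)) = Add(5, 5) = 10)
Function('s')(d) = 0
Function('L')(T) = 0
Function('t')(P, Q) = Mul(P, Q) (Function('t')(P, Q) = Add(Mul(P, Q), 0) = Mul(P, Q))
Mul(Function('t')(Function('Y')(6), 4), 220) = Mul(Mul(Mul(-5, Pow(6, -1)), 4), 220) = Mul(Mul(Mul(-5, Rational(1, 6)), 4), 220) = Mul(Mul(Rational(-5, 6), 4), 220) = Mul(Rational(-10, 3), 220) = Rational(-2200, 3)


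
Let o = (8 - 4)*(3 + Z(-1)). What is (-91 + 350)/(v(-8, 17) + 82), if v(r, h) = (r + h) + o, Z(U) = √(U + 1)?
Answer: 259/103 ≈ 2.5146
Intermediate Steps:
Z(U) = √(1 + U)
o = 12 (o = (8 - 4)*(3 + √(1 - 1)) = 4*(3 + √0) = 4*(3 + 0) = 4*3 = 12)
v(r, h) = 12 + h + r (v(r, h) = (r + h) + 12 = (h + r) + 12 = 12 + h + r)
(-91 + 350)/(v(-8, 17) + 82) = (-91 + 350)/((12 + 17 - 8) + 82) = 259/(21 + 82) = 259/103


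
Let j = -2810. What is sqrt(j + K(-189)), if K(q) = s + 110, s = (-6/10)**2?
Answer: 3*I*sqrt(7499)/5 ≈ 51.958*I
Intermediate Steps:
s = 9/25 (s = (-6*1/10)**2 = (-3/5)**2 = 9/25 ≈ 0.36000)
K(q) = 2759/25 (K(q) = 9/25 + 110 = 2759/25)
sqrt(j + K(-189)) = sqrt(-2810 + 2759/25) = sqrt(-67491/25) = 3*I*sqrt(7499)/5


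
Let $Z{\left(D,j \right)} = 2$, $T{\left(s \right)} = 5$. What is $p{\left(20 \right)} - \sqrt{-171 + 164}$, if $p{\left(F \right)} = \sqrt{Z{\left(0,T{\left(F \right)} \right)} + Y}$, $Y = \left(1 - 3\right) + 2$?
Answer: $\sqrt{2} - i \sqrt{7} \approx 1.4142 - 2.6458 i$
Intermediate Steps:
$Y = 0$ ($Y = -2 + 2 = 0$)
$p{\left(F \right)} = \sqrt{2}$ ($p{\left(F \right)} = \sqrt{2 + 0} = \sqrt{2}$)
$p{\left(20 \right)} - \sqrt{-171 + 164} = \sqrt{2} - \sqrt{-171 + 164} = \sqrt{2} - \sqrt{-7} = \sqrt{2} - i \sqrt{7}$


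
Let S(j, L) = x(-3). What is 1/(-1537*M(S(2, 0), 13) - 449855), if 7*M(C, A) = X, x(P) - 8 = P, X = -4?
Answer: -7/3142837 ≈ -2.2273e-6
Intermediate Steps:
x(P) = 8 + P
S(j, L) = 5 (S(j, L) = 8 - 3 = 5)
M(C, A) = -4/7 (M(C, A) = (⅐)*(-4) = -4/7)
1/(-1537*M(S(2, 0), 13) - 449855) = 1/(-1537*(-4/7) - 449855) = 1/(6148/7 - 449855) = 1/(-3142837/7) = -7/3142837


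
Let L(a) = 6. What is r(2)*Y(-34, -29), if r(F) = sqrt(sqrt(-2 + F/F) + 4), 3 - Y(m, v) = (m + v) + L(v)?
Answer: 60*sqrt(4 + I) ≈ 120.92 + 14.886*I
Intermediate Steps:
Y(m, v) = -3 - m - v (Y(m, v) = 3 - ((m + v) + 6) = 3 - (6 + m + v) = 3 + (-6 - m - v) = -3 - m - v)
r(F) = sqrt(4 + I) (r(F) = sqrt(sqrt(-2 + 1) + 4) = sqrt(sqrt(-1) + 4) = sqrt(I + 4) = sqrt(4 + I))
r(2)*Y(-34, -29) = sqrt(4 + I)*(-3 - 1*(-34) - 1*(-29)) = sqrt(4 + I)*(-3 + 34 + 29) = sqrt(4 + I)*60 = 60*sqrt(4 + I)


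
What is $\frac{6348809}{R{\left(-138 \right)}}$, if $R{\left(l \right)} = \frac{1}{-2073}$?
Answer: $-13161081057$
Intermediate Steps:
$R{\left(l \right)} = - \frac{1}{2073}$
$\frac{6348809}{R{\left(-138 \right)}} = \frac{6348809}{- \frac{1}{2073}} = 6348809 \left(-2073\right) = -13161081057$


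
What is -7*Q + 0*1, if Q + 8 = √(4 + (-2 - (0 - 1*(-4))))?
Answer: 56 - 7*I*√2 ≈ 56.0 - 9.8995*I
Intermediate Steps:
Q = -8 + I*√2 (Q = -8 + √(4 + (-2 - (0 - 1*(-4)))) = -8 + √(4 + (-2 - (0 + 4))) = -8 + √(4 + (-2 - 1*4)) = -8 + √(4 + (-2 - 4)) = -8 + √(4 - 6) = -8 + √(-2) = -8 + I*√2 ≈ -8.0 + 1.4142*I)
-7*Q + 0*1 = -7*(-8 + I*√2) + 0*1 = (56 - 7*I*√2) + 0 = 56 - 7*I*√2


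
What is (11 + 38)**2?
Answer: 2401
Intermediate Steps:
(11 + 38)**2 = 49**2 = 2401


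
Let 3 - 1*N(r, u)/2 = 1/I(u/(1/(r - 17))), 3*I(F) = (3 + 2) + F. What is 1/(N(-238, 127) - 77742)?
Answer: -16190/1258545837 ≈ -1.2864e-5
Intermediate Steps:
I(F) = 5/3 + F/3 (I(F) = ((3 + 2) + F)/3 = (5 + F)/3 = 5/3 + F/3)
N(r, u) = 6 - 2/(5/3 + u*(-17 + r)/3) (N(r, u) = 6 - 2/(5/3 + (u/(1/(r - 17)))/3) = 6 - 2/(5/3 + (u/(1/(-17 + r)))/3) = 6 - 2/(5/3 + (u*(-17 + r))/3) = 6 - 2/(5/3 + u*(-17 + r)/3))
1/(N(-238, 127) - 77742) = 1/(6*(4 - 17*127 - 238*127)/(5 - 17*127 - 238*127) - 77742) = 1/(6*(4 - 2159 - 30226)/(5 - 2159 - 30226) - 77742) = 1/(6*(-32381)/(-32380) - 77742) = 1/(6*(-1/32380)*(-32381) - 77742) = 1/(97143/16190 - 77742) = 1/(-1258545837/16190) = -16190/1258545837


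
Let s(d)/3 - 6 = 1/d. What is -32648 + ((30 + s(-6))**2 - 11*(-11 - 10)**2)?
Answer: -140971/4 ≈ -35243.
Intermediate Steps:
s(d) = 18 + 3/d
-32648 + ((30 + s(-6))**2 - 11*(-11 - 10)**2) = -32648 + ((30 + (18 + 3/(-6)))**2 - 11*(-11 - 10)**2) = -32648 + ((30 + (18 + 3*(-1/6)))**2 - 11*(-21)**2) = -32648 + ((30 + (18 - 1/2))**2 - 11*441) = -32648 + ((30 + 35/2)**2 - 4851) = -32648 + ((95/2)**2 - 4851) = -32648 + (9025/4 - 4851) = -32648 - 10379/4 = -140971/4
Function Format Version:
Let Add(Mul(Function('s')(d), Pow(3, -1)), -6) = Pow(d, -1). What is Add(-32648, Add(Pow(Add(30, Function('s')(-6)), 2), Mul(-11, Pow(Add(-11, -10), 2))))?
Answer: Rational(-140971, 4) ≈ -35243.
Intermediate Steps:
Function('s')(d) = Add(18, Mul(3, Pow(d, -1)))
Add(-32648, Add(Pow(Add(30, Function('s')(-6)), 2), Mul(-11, Pow(Add(-11, -10), 2)))) = Add(-32648, Add(Pow(Add(30, Add(18, Mul(3, Pow(-6, -1)))), 2), Mul(-11, Pow(Add(-11, -10), 2)))) = Add(-32648, Add(Pow(Add(30, Add(18, Mul(3, Rational(-1, 6)))), 2), Mul(-11, Pow(-21, 2)))) = Add(-32648, Add(Pow(Add(30, Add(18, Rational(-1, 2))), 2), Mul(-11, 441))) = Add(-32648, Add(Pow(Add(30, Rational(35, 2)), 2), -4851)) = Add(-32648, Add(Pow(Rational(95, 2), 2), -4851)) = Add(-32648, Add(Rational(9025, 4), -4851)) = Add(-32648, Rational(-10379, 4)) = Rational(-140971, 4)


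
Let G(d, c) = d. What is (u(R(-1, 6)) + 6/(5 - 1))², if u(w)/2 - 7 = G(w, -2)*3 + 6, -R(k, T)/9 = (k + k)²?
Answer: 142129/4 ≈ 35532.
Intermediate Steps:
R(k, T) = -36*k² (R(k, T) = -9*(k + k)² = -9*4*k² = -36*k²)
u(w) = 26 + 6*w (u(w) = 14 + 2*(w*3 + 6) = 14 + 2*(3*w + 6) = 14 + 2*(6 + 3*w) = 14 + (12 + 6*w) = 26 + 6*w)
(u(R(-1, 6)) + 6/(5 - 1))² = ((26 + 6*(-36*(-1)²)) + 6/(5 - 1))² = ((26 + 6*(-36*1)) + 6/4)² = ((26 + 6*(-36)) + 6*(¼))² = ((26 - 216) + 3/2)² = (-190 + 3/2)² = (-377/2)² = 142129/4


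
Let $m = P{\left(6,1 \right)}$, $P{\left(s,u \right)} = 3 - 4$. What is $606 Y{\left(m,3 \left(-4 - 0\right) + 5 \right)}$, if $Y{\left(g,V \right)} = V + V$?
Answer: $-8484$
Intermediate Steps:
$P{\left(s,u \right)} = -1$ ($P{\left(s,u \right)} = 3 - 4 = -1$)
$m = -1$
$Y{\left(g,V \right)} = 2 V$
$606 Y{\left(m,3 \left(-4 - 0\right) + 5 \right)} = 606 \cdot 2 \left(3 \left(-4 - 0\right) + 5\right) = 606 \cdot 2 \left(3 \left(-4 + 0\right) + 5\right) = 606 \cdot 2 \left(3 \left(-4\right) + 5\right) = 606 \cdot 2 \left(-12 + 5\right) = 606 \cdot 2 \left(-7\right) = 606 \left(-14\right) = -8484$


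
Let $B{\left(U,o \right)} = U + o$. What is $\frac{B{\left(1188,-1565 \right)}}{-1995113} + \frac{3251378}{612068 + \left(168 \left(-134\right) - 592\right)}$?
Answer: $\frac{111846354399}{20259478154} \approx 5.5207$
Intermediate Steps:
$\frac{B{\left(1188,-1565 \right)}}{-1995113} + \frac{3251378}{612068 + \left(168 \left(-134\right) - 592\right)} = \frac{1188 - 1565}{-1995113} + \frac{3251378}{612068 + \left(168 \left(-134\right) - 592\right)} = \left(-377\right) \left(- \frac{1}{1995113}\right) + \frac{3251378}{612068 - 23104} = \frac{13}{68797} + \frac{3251378}{612068 - 23104} = \frac{13}{68797} + \frac{3251378}{588964} = \frac{13}{68797} + 3251378 \cdot \frac{1}{588964} = \frac{13}{68797} + \frac{1625689}{294482} = \frac{111846354399}{20259478154}$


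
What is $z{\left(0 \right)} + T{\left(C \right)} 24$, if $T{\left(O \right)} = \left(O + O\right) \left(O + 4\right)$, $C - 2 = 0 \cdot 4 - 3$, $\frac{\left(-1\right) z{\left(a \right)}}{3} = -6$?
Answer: $-126$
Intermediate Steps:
$z{\left(a \right)} = 18$ ($z{\left(a \right)} = \left(-3\right) \left(-6\right) = 18$)
$C = -1$ ($C = 2 + \left(0 \cdot 4 - 3\right) = 2 + \left(0 - 3\right) = 2 - 3 = -1$)
$T{\left(O \right)} = 2 O \left(4 + O\right)$
$z{\left(0 \right)} + T{\left(C \right)} 24 = 18 + 2 \left(-1\right) \left(4 - 1\right) 24 = 18 + 2 \left(-1\right) 3 \cdot 24 = 18 - 144 = -126$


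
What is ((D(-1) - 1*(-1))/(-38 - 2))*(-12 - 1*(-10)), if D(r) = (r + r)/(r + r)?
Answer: ⅒ ≈ 0.10000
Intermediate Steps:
D(r) = 1 (D(r) = (2*r)/((2*r)) = (2*r)*(1/(2*r)) = 1)
((D(-1) - 1*(-1))/(-38 - 2))*(-12 - 1*(-10)) = ((1 - 1*(-1))/(-38 - 2))*(-12 - 1*(-10)) = ((1 + 1)/(-40))*(-12 + 10) = (2*(-1/40))*(-2) = -1/20*(-2) = ⅒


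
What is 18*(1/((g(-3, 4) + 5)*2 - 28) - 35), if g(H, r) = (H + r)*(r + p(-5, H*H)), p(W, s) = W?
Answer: -6309/10 ≈ -630.90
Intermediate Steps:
g(H, r) = (-5 + r)*(H + r) (g(H, r) = (H + r)*(r - 5) = (H + r)*(-5 + r) = (-5 + r)*(H + r))
18*(1/((g(-3, 4) + 5)*2 - 28) - 35) = 18*(1/(((4**2 - 5*(-3) - 5*4 - 3*4) + 5)*2 - 28) - 35) = 18*(1/(((16 + 15 - 20 - 12) + 5)*2 - 28) - 35) = 18*(1/((-1 + 5)*2 - 28) - 35) = 18*(1/(4*2 - 28) - 35) = 18*(1/(8 - 28) - 35) = 18*(1/(-20) - 35) = 18*(-1/20 - 35) = 18*(-701/20) = -6309/10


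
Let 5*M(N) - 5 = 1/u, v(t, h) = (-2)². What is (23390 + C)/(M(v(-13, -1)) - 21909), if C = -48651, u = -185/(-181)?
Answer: 23366425/20264719 ≈ 1.1531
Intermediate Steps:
v(t, h) = 4
u = 185/181 (u = -185*(-1/181) = 185/181 ≈ 1.0221)
M(N) = 1106/925 (M(N) = 1 + 1/(5*(185/181)) = 1 + (⅕)*(181/185) = 1 + 181/925 = 1106/925)
(23390 + C)/(M(v(-13, -1)) - 21909) = (23390 - 48651)/(1106/925 - 21909) = -25261/(-20264719/925) = -25261*(-925/20264719) = 23366425/20264719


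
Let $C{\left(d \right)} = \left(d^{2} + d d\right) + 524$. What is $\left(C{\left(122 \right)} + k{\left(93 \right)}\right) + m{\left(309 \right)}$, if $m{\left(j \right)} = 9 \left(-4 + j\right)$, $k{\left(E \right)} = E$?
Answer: $33130$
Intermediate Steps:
$m{\left(j \right)} = -36 + 9 j$
$C{\left(d \right)} = 524 + 2 d^{2}$ ($C{\left(d \right)} = \left(d^{2} + d^{2}\right) + 524 = 2 d^{2} + 524 = 524 + 2 d^{2}$)
$\left(C{\left(122 \right)} + k{\left(93 \right)}\right) + m{\left(309 \right)} = \left(\left(524 + 2 \cdot 122^{2}\right) + 93\right) + \left(-36 + 9 \cdot 309\right) = \left(\left(524 + 2 \cdot 14884\right) + 93\right) + \left(-36 + 2781\right) = \left(\left(524 + 29768\right) + 93\right) + 2745 = \left(30292 + 93\right) + 2745 = 30385 + 2745 = 33130$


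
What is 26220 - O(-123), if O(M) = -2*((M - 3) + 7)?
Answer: 25982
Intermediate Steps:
O(M) = -8 - 2*M (O(M) = -2*((-3 + M) + 7) = -2*(4 + M) = -8 - 2*M)
26220 - O(-123) = 26220 - (-8 - 2*(-123)) = 26220 - (-8 + 246) = 26220 - 1*238 = 26220 - 238 = 25982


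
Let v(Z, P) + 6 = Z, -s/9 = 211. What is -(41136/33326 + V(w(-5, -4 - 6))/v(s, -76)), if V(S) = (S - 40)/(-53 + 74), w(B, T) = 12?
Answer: -117612772/95229045 ≈ -1.2351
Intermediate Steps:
s = -1899 (s = -9*211 = -1899)
v(Z, P) = -6 + Z
V(S) = -40/21 + S/21 (V(S) = (-40 + S)/21 = (-40 + S)*(1/21) = -40/21 + S/21)
-(41136/33326 + V(w(-5, -4 - 6))/v(s, -76)) = -(41136/33326 + (-40/21 + (1/21)*12)/(-6 - 1899)) = -(41136*(1/33326) + (-40/21 + 4/7)/(-1905)) = -(20568/16663 - 4/3*(-1/1905)) = -(20568/16663 + 4/5715) = -1*117612772/95229045 = -117612772/95229045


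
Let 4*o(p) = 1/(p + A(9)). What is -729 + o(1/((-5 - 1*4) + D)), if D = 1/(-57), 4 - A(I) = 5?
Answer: -832775/1142 ≈ -729.22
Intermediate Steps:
A(I) = -1 (A(I) = 4 - 1*5 = 4 - 5 = -1)
D = -1/57 ≈ -0.017544
o(p) = 1/(4*(-1 + p)) (o(p) = 1/(4*(p - 1)) = 1/(4*(-1 + p)))
-729 + o(1/((-5 - 1*4) + D)) = -729 + 1/(4*(-1 + 1/((-5 - 1*4) - 1/57))) = -729 + 1/(4*(-1 + 1/((-5 - 4) - 1/57))) = -729 + 1/(4*(-1 + 1/(-9 - 1/57))) = -729 + 1/(4*(-1 + 1/(-514/57))) = -729 + 1/(4*(-1 - 57/514)) = -729 + 1/(4*(-571/514)) = -729 + (¼)*(-514/571) = -729 - 257/1142 = -832775/1142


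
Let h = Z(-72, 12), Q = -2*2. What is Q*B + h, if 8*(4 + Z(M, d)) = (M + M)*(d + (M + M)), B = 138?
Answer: 1820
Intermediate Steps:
Q = -4
Z(M, d) = -4 + M*(d + 2*M)/4 (Z(M, d) = -4 + ((M + M)*(d + (M + M)))/8 = -4 + ((2*M)*(d + 2*M))/8 = -4 + (2*M*(d + 2*M))/8 = -4 + M*(d + 2*M)/4)
h = 2372 (h = -4 + (1/2)*(-72)**2 + (1/4)*(-72)*12 = -4 + (1/2)*5184 - 216 = -4 + 2592 - 216 = 2372)
Q*B + h = -4*138 + 2372 = -552 + 2372 = 1820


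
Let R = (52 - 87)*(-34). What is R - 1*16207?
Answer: -15017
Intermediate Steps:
R = 1190 (R = -35*(-34) = 1190)
R - 1*16207 = 1190 - 1*16207 = 1190 - 16207 = -15017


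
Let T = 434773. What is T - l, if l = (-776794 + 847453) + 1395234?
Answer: -1031120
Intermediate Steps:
l = 1465893 (l = 70659 + 1395234 = 1465893)
T - l = 434773 - 1*1465893 = 434773 - 1465893 = -1031120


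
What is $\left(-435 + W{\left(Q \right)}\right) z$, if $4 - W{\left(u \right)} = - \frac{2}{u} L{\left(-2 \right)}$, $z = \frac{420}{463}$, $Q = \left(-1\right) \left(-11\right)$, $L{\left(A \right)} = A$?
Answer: $- \frac{1992900}{5093} \approx -391.3$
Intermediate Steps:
$Q = 11$
$z = \frac{420}{463}$ ($z = 420 \cdot \frac{1}{463} = \frac{420}{463} \approx 0.90713$)
$W{\left(u \right)} = 4 - \frac{4}{u}$ ($W{\left(u \right)} = 4 - - \frac{2}{u} \left(-2\right) = 4 - \frac{4}{u}$)
$\left(-435 + W{\left(Q \right)}\right) z = \left(-435 + \left(4 - \frac{4}{11}\right)\right) \frac{420}{463} = \left(-435 + \frac{40}{11}\right) \frac{420}{463} = \left(- \frac{4745}{11}\right) \frac{420}{463} = - \frac{1992900}{5093}$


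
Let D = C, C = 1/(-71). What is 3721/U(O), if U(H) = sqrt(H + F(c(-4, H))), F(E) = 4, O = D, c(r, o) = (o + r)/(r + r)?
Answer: 3721*sqrt(20093)/283 ≈ 1863.8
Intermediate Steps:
c(r, o) = (o + r)/(2*r) (c(r, o) = (o + r)/((2*r)) = (o + r)*(1/(2*r)) = (o + r)/(2*r))
C = -1/71 ≈ -0.014085
D = -1/71 ≈ -0.014085
O = -1/71 ≈ -0.014085
U(H) = sqrt(4 + H) (U(H) = sqrt(H + 4) = sqrt(4 + H))
3721/U(O) = 3721/(sqrt(4 - 1/71)) = 3721/(sqrt(283/71)) = 3721/((sqrt(20093)/71)) = 3721*(sqrt(20093)/283) = 3721*sqrt(20093)/283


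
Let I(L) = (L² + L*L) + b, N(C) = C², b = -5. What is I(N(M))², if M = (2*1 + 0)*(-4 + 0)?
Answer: 67026969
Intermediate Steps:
M = -8 (M = (2 + 0)*(-4) = 2*(-4) = -8)
I(L) = -5 + 2*L² (I(L) = (L² + L*L) - 5 = (L² + L²) - 5 = 2*L² - 5 = -5 + 2*L²)
I(N(M))² = (-5 + 2*((-8)²)²)² = (-5 + 2*64²)² = (-5 + 2*4096)² = (-5 + 8192)² = 8187² = 67026969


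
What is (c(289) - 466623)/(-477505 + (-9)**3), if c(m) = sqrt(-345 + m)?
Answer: 466623/478234 - I*sqrt(14)/239117 ≈ 0.97572 - 1.5648e-5*I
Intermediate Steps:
(c(289) - 466623)/(-477505 + (-9)**3) = (sqrt(-345 + 289) - 466623)/(-477505 + (-9)**3) = (sqrt(-56) - 466623)/(-477505 - 729) = (2*I*sqrt(14) - 466623)/(-478234) = (-466623 + 2*I*sqrt(14))*(-1/478234) = 466623/478234 - I*sqrt(14)/239117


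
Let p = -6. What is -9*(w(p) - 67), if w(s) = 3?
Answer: 576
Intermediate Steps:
-9*(w(p) - 67) = -9*(3 - 67) = -9*(-64) = 576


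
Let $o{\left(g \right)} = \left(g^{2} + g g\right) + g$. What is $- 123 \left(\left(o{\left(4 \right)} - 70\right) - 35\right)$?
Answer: $8487$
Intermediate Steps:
$o{\left(g \right)} = g + 2 g^{2}$ ($o{\left(g \right)} = \left(g^{2} + g^{2}\right) + g = 2 g^{2} + g = g + 2 g^{2}$)
$- 123 \left(\left(o{\left(4 \right)} - 70\right) - 35\right) = - 123 \left(\left(4 \left(1 + 2 \cdot 4\right) - 70\right) - 35\right) = - 123 \left(\left(4 \left(1 + 8\right) - 70\right) - 35\right) = - 123 \left(\left(4 \cdot 9 - 70\right) - 35\right) = - 123 \left(\left(36 - 70\right) - 35\right) = - 123 \left(-34 - 35\right) = \left(-123\right) \left(-69\right) = 8487$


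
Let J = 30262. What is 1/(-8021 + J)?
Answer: 1/22241 ≈ 4.4962e-5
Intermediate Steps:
1/(-8021 + J) = 1/(-8021 + 30262) = 1/22241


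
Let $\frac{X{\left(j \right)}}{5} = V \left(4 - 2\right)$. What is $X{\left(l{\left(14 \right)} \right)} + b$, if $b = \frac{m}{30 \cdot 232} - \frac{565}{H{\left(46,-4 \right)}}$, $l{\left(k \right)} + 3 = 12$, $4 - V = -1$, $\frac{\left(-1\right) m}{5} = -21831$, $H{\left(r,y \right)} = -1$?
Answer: $\frac{292637}{464} \approx 630.68$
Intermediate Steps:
$m = 109155$ ($m = \left(-5\right) \left(-21831\right) = 109155$)
$V = 5$ ($V = 4 - -1 = 4 + 1 = 5$)
$l{\left(k \right)} = 9$ ($l{\left(k \right)} = -3 + 12 = 9$)
$b = \frac{269437}{464}$ ($b = \frac{109155}{30 \cdot 232} - \frac{565}{-1} = \frac{109155}{6960} - -565 = 109155 \cdot \frac{1}{6960} + 565 = \frac{7277}{464} + 565 = \frac{269437}{464} \approx 580.68$)
$X{\left(j \right)} = 50$ ($X{\left(j \right)} = 5 \cdot 5 \left(4 - 2\right) = 5 \cdot 5 \cdot 2 = 5 \cdot 10 = 50$)
$X{\left(l{\left(14 \right)} \right)} + b = 50 + \frac{269437}{464} = \frac{292637}{464}$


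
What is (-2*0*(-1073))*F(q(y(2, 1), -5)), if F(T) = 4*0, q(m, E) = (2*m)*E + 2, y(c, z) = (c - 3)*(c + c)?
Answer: 0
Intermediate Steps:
y(c, z) = 2*c*(-3 + c) (y(c, z) = (-3 + c)*(2*c) = 2*c*(-3 + c))
q(m, E) = 2 + 2*E*m (q(m, E) = 2*E*m + 2 = 2 + 2*E*m)
F(T) = 0
(-2*0*(-1073))*F(q(y(2, 1), -5)) = (-2*0*(-1073))*0 = (0*(-1073))*0 = 0*0 = 0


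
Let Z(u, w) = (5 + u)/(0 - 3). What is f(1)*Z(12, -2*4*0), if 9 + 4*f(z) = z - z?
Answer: 51/4 ≈ 12.750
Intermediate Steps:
Z(u, w) = -5/3 - u/3 (Z(u, w) = (5 + u)/(-3) = (5 + u)*(-1/3) = -5/3 - u/3)
f(z) = -9/4 (f(z) = -9/4 + (z - z)/4 = -9/4 + (1/4)*0 = -9/4 + 0 = -9/4)
f(1)*Z(12, -2*4*0) = -9*(-5/3 - 1/3*12)/4 = -9*(-5/3 - 4)/4 = -9/4*(-17/3) = 51/4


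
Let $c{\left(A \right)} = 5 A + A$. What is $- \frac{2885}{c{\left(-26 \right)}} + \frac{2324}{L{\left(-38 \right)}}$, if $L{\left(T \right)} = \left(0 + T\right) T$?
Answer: $\frac{1132121}{56316} \approx 20.103$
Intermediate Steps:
$L{\left(T \right)} = T^{2}$ ($L{\left(T \right)} = T T = T^{2}$)
$c{\left(A \right)} = 6 A$
$- \frac{2885}{c{\left(-26 \right)}} + \frac{2324}{L{\left(-38 \right)}} = - \frac{2885}{6 \left(-26\right)} + \frac{2324}{\left(-38\right)^{2}} = - \frac{2885}{-156} + \frac{2324}{1444} = \left(-2885\right) \left(- \frac{1}{156}\right) + 2324 \cdot \frac{1}{1444} = \frac{2885}{156} + \frac{581}{361} = \frac{1132121}{56316}$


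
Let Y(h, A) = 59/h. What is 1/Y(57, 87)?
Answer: 57/59 ≈ 0.96610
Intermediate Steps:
1/Y(57, 87) = 1/(59/57) = 57/59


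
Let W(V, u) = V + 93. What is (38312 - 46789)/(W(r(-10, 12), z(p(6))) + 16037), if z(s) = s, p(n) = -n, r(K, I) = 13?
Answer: -8477/16143 ≈ -0.52512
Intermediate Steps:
W(V, u) = 93 + V
(38312 - 46789)/(W(r(-10, 12), z(p(6))) + 16037) = (38312 - 46789)/((93 + 13) + 16037) = -8477/(106 + 16037) = -8477/16143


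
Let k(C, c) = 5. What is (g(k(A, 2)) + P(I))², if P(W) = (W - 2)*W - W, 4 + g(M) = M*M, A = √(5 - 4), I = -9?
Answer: 16641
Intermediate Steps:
A = 1 (A = √1 = 1)
g(M) = -4 + M² (g(M) = -4 + M*M = -4 + M²)
P(W) = -W + W*(-2 + W) (P(W) = (-2 + W)*W - W = W*(-2 + W) - W = -W + W*(-2 + W))
(g(k(A, 2)) + P(I))² = ((-4 + 5²) - 9*(-3 - 9))² = ((-4 + 25) - 9*(-12))² = (21 + 108)² = 129² = 16641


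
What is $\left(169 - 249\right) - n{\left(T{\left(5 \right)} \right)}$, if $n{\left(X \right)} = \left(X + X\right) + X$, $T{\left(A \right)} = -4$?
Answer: $-68$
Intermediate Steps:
$n{\left(X \right)} = 3 X$ ($n{\left(X \right)} = 2 X + X = 3 X$)
$\left(169 - 249\right) - n{\left(T{\left(5 \right)} \right)} = \left(169 - 249\right) - 3 \left(-4\right) = \left(169 - 249\right) - -12 = -80 + 12 = -68$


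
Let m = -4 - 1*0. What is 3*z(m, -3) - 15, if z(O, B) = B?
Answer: -24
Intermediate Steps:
m = -4 (m = -4 + 0 = -4)
3*z(m, -3) - 15 = 3*(-3) - 15 = -9 - 15 = -24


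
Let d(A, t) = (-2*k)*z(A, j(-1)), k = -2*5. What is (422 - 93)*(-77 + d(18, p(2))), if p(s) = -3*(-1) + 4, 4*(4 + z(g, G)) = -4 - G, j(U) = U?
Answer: -56588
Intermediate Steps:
z(g, G) = -5 - G/4 (z(g, G) = -4 + (-4 - G)/4 = -4 + (-1 - G/4) = -5 - G/4)
p(s) = 7 (p(s) = 3 + 4 = 7)
k = -10
d(A, t) = -95 (d(A, t) = (-2*(-10))*(-5 - ¼*(-1)) = 20*(-5 + ¼) = 20*(-19/4) = -95)
(422 - 93)*(-77 + d(18, p(2))) = (422 - 93)*(-77 - 95) = 329*(-172) = -56588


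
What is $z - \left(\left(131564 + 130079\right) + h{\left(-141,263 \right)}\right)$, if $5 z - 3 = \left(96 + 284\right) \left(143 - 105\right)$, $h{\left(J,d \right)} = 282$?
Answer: $- \frac{1295182}{5} \approx -2.5904 \cdot 10^{5}$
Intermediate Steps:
$z = \frac{14443}{5}$ ($z = \frac{3}{5} + \frac{\left(96 + 284\right) \left(143 - 105\right)}{5} = \frac{3}{5} + \frac{380 \cdot 38}{5} = \frac{3}{5} + \frac{1}{5} \cdot 14440 = \frac{3}{5} + 2888 = \frac{14443}{5} \approx 2888.6$)
$z - \left(\left(131564 + 130079\right) + h{\left(-141,263 \right)}\right) = \frac{14443}{5} - \left(\left(131564 + 130079\right) + 282\right) = \frac{14443}{5} - \left(261643 + 282\right) = \frac{14443}{5} - 261925 = - \frac{1295182}{5}$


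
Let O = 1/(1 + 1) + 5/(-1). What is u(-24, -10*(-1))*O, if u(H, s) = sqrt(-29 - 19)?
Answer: -18*I*sqrt(3) ≈ -31.177*I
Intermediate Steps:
u(H, s) = 4*I*sqrt(3) (u(H, s) = sqrt(-48) = 4*I*sqrt(3))
O = -9/2 (O = 1/2 + 5*(-1) = 1*(1/2) - 5 = 1/2 - 5 = -9/2 ≈ -4.5000)
u(-24, -10*(-1))*O = (4*I*sqrt(3))*(-9/2) = -18*I*sqrt(3)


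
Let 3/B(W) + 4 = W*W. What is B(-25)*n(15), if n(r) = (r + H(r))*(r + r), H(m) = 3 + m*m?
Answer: 810/23 ≈ 35.217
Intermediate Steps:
H(m) = 3 + m²
B(W) = 3/(-4 + W²) (B(W) = 3/(-4 + W*W) = 3/(-4 + W²))
n(r) = 2*r*(3 + r + r²) (n(r) = (r + (3 + r²))*(r + r) = (3 + r + r²)*(2*r) = 2*r*(3 + r + r²))
B(-25)*n(15) = (3/(-4 + (-25)²))*(2*15*(3 + 15 + 15²)) = (3/(-4 + 625))*(2*15*(3 + 15 + 225)) = (3/621)*(2*15*243) = (3*(1/621))*7290 = (1/207)*7290 = 810/23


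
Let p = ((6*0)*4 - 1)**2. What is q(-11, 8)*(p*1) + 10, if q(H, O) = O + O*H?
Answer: -70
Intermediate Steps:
q(H, O) = O + H*O
p = 1 (p = (0*4 - 1)**2 = (0 - 1)**2 = (-1)**2 = 1)
q(-11, 8)*(p*1) + 10 = (8*(1 - 11))*(1*1) + 10 = (8*(-10))*1 + 10 = -80*1 + 10 = -80 + 10 = -70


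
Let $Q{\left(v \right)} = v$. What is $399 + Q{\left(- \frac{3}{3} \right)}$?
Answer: $398$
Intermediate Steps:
$399 + Q{\left(- \frac{3}{3} \right)} = 399 - \frac{3}{3} = 399 - 1 = 398$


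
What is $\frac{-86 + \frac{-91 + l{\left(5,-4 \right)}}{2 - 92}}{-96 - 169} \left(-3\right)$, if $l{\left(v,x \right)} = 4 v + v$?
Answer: $- \frac{1279}{1325} \approx -0.96528$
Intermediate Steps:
$l{\left(v,x \right)} = 5 v$
$\frac{-86 + \frac{-91 + l{\left(5,-4 \right)}}{2 - 92}}{-96 - 169} \left(-3\right) = \frac{-86 + \frac{-91 + 5 \cdot 5}{2 - 92}}{-96 - 169} \left(-3\right) = \frac{-86 + \frac{-91 + 25}{-90}}{-265} \left(-3\right) = \left(-86 - - \frac{11}{15}\right) \left(- \frac{1}{265}\right) \left(-3\right) = \left(-86 + \frac{11}{15}\right) \left(- \frac{1}{265}\right) \left(-3\right) = \left(- \frac{1279}{15}\right) \left(- \frac{1}{265}\right) \left(-3\right) = \frac{1279}{3975} \left(-3\right) = - \frac{1279}{1325}$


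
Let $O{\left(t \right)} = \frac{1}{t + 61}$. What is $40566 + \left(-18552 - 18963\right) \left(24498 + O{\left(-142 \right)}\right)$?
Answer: $- \frac{24813038903}{27} \approx -9.19 \cdot 10^{8}$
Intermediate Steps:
$O{\left(t \right)} = \frac{1}{61 + t}$
$40566 + \left(-18552 - 18963\right) \left(24498 + O{\left(-142 \right)}\right) = 40566 + \left(-18552 - 18963\right) \left(24498 + \frac{1}{61 - 142}\right) = 40566 - 37515 \left(24498 + \frac{1}{-81}\right) = 40566 - 37515 \left(24498 - \frac{1}{81}\right) = 40566 - \frac{24814134185}{27} = - \frac{24813038903}{27}$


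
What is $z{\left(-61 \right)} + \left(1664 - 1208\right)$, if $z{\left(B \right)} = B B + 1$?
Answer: $4178$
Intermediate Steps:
$z{\left(B \right)} = 1 + B^{2}$ ($z{\left(B \right)} = B^{2} + 1 = 1 + B^{2}$)
$z{\left(-61 \right)} + \left(1664 - 1208\right) = \left(1 + \left(-61\right)^{2}\right) + \left(1664 - 1208\right) = \left(1 + 3721\right) + 456 = 3722 + 456 = 4178$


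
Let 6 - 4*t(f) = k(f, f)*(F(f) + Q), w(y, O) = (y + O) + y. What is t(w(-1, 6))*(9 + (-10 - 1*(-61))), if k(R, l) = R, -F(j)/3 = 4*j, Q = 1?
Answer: 2910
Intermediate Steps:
F(j) = -12*j
w(y, O) = O + 2*y (w(y, O) = (O + y) + y = O + 2*y)
t(f) = 3/2 - f*(1 - 12*f)/4 (t(f) = 3/2 - f*(-12*f + 1)/4 = 3/2 - f*(1 - 12*f)/4)
t(w(-1, 6))*(9 + (-10 - 1*(-61))) = (3/2 + 3*(6 + 2*(-1))² - (6 + 2*(-1))/4)*(9 + (-10 - 1*(-61))) = (3/2 + 3*(6 - 2)² - (6 - 2)/4)*(9 + (-10 + 61)) = (3/2 + 3*4² - ¼*4)*(9 + 51) = (3/2 + 3*16 - 1)*60 = (3/2 + 48 - 1)*60 = (97/2)*60 = 2910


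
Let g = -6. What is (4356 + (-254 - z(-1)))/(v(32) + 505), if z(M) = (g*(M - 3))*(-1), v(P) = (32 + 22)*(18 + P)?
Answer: 4126/3205 ≈ 1.2874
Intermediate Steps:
v(P) = 972 + 54*P (v(P) = 54*(18 + P) = 972 + 54*P)
z(M) = -18 + 6*M (z(M) = -6*(M - 3)*(-1) = -6*(-3 + M)*(-1) = (18 - 6*M)*(-1) = -18 + 6*M)
(4356 + (-254 - z(-1)))/(v(32) + 505) = (4356 + (-254 - (-18 + 6*(-1))))/((972 + 54*32) + 505) = (4356 + (-254 - (-18 - 6)))/((972 + 1728) + 505) = (4356 + (-254 - 1*(-24)))/(2700 + 505) = (4356 + (-254 + 24))/3205 = (4356 - 230)*(1/3205) = 4126*(1/3205) = 4126/3205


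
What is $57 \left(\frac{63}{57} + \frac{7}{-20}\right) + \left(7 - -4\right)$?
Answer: $\frac{1081}{20} \approx 54.05$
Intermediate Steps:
$57 \left(\frac{63}{57} + \frac{7}{-20}\right) + \left(7 - -4\right) = 57 \left(63 \cdot \frac{1}{57} + 7 \left(- \frac{1}{20}\right)\right) + \left(7 + 4\right) = 57 \left(\frac{21}{19} - \frac{7}{20}\right) + 11 = 57 \cdot \frac{287}{380} + 11 = \frac{861}{20} + 11 = \frac{1081}{20}$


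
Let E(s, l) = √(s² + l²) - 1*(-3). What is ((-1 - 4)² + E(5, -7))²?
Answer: (28 + √74)² ≈ 1339.7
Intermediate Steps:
E(s, l) = 3 + √(l² + s²) (E(s, l) = √(l² + s²) + 3 = 3 + √(l² + s²))
((-1 - 4)² + E(5, -7))² = ((-1 - 4)² + (3 + √((-7)² + 5²)))² = ((-5)² + (3 + √(49 + 25)))² = (25 + (3 + √74))² = (28 + √74)²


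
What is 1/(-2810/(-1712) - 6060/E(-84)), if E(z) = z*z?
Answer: 125832/98465 ≈ 1.2779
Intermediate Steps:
E(z) = z**2
1/(-2810/(-1712) - 6060/E(-84)) = 1/(-2810/(-1712) - 6060/((-84)**2)) = 1/(-2810*(-1/1712) - 6060/7056) = 1/(1405/856 - 6060*1/7056) = 1/(1405/856 - 505/588) = 1/(98465/125832) = 125832/98465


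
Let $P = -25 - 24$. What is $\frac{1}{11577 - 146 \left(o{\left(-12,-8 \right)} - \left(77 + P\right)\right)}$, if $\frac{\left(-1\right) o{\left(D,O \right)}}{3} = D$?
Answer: $\frac{1}{10409} \approx 9.6071 \cdot 10^{-5}$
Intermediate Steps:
$P = -49$
$o{\left(D,O \right)} = - 3 D$
$\frac{1}{11577 - 146 \left(o{\left(-12,-8 \right)} - \left(77 + P\right)\right)} = \frac{1}{11577 - 146 \left(\left(-3\right) \left(-12\right) - 28\right)} = \frac{1}{11577 - 146 \left(36 + \left(-77 + 49\right)\right)} = \frac{1}{11577 - 146 \left(36 - 28\right)} = \frac{1}{11577 - 1168} = \frac{1}{10409}$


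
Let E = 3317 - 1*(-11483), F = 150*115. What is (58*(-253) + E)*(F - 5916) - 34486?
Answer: 1393598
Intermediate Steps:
F = 17250
E = 14800 (E = 3317 + 11483 = 14800)
(58*(-253) + E)*(F - 5916) - 34486 = (58*(-253) + 14800)*(17250 - 5916) - 34486 = (-14674 + 14800)*11334 - 34486 = 126*11334 - 34486 = 1428084 - 34486 = 1393598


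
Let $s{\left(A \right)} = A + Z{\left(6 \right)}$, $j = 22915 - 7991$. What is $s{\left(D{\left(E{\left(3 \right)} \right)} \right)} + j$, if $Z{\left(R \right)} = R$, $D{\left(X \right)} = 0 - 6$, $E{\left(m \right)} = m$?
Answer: $14924$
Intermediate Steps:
$D{\left(X \right)} = -6$
$j = 14924$
$s{\left(A \right)} = 6 + A$ ($s{\left(A \right)} = A + 6 = 6 + A$)
$s{\left(D{\left(E{\left(3 \right)} \right)} \right)} + j = \left(6 - 6\right) + 14924 = 0 + 14924 = 14924$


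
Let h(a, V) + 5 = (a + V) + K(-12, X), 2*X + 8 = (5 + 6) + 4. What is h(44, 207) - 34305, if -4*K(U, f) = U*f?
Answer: -68097/2 ≈ -34049.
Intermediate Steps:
X = 7/2 (X = -4 + ((5 + 6) + 4)/2 = -4 + (11 + 4)/2 = -4 + (½)*15 = -4 + 15/2 = 7/2 ≈ 3.5000)
K(U, f) = -U*f/4
h(a, V) = 11/2 + V + a (h(a, V) = -5 + ((a + V) - ¼*(-12)*7/2) = -5 + ((V + a) + 21/2) = -5 + (21/2 + V + a) = 11/2 + V + a)
h(44, 207) - 34305 = (11/2 + 207 + 44) - 34305 = 513/2 - 34305 = -68097/2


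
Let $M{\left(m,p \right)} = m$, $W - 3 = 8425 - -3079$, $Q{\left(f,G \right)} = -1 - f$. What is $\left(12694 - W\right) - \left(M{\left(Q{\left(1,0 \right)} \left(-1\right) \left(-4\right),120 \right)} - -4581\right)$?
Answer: $-3386$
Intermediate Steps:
$W = 11507$ ($W = 3 + \left(8425 - -3079\right) = 3 + \left(8425 + 3079\right) = 3 + 11504 = 11507$)
$\left(12694 - W\right) - \left(M{\left(Q{\left(1,0 \right)} \left(-1\right) \left(-4\right),120 \right)} - -4581\right) = \left(12694 - 11507\right) - \left(\left(-1 - 1\right) \left(-1\right) \left(-4\right) - -4581\right) = \left(12694 - 11507\right) - \left(\left(-1 - 1\right) \left(-1\right) \left(-4\right) + 4581\right) = 1187 - \left(\left(-2\right) \left(-1\right) \left(-4\right) + 4581\right) = 1187 - \left(2 \left(-4\right) + 4581\right) = 1187 - \left(-8 + 4581\right) = 1187 - 4573 = -3386$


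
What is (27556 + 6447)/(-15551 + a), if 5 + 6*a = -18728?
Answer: -204018/112039 ≈ -1.8210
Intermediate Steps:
a = -18733/6 (a = -5/6 + (1/6)*(-18728) = -5/6 - 9364/3 = -18733/6 ≈ -3122.2)
(27556 + 6447)/(-15551 + a) = (27556 + 6447)/(-15551 - 18733/6) = 34003/(-112039/6) = 34003*(-6/112039) = -204018/112039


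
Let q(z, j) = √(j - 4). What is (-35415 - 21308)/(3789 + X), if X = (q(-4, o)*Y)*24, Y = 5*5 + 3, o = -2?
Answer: -182293/14475 + 96992*I*√6/43425 ≈ -12.594 + 5.4711*I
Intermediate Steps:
q(z, j) = √(-4 + j)
Y = 28 (Y = 25 + 3 = 28)
X = 672*I*√6 (X = (√(-4 - 2)*28)*24 = (√(-6)*28)*24 = ((I*√6)*28)*24 = (28*I*√6)*24 = 672*I*√6 ≈ 1646.1*I)
(-35415 - 21308)/(3789 + X) = (-35415 - 21308)/(3789 + 672*I*√6) = -56723/(3789 + 672*I*√6)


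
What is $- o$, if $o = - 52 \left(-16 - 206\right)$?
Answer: $-11544$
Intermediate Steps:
$o = 11544$ ($o = \left(-52\right) \left(-222\right) = 11544$)
$- o = \left(-1\right) 11544 = -11544$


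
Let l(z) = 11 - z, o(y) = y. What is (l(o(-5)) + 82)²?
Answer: 9604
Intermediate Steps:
(l(o(-5)) + 82)² = ((11 - 1*(-5)) + 82)² = ((11 + 5) + 82)² = (16 + 82)² = 98² = 9604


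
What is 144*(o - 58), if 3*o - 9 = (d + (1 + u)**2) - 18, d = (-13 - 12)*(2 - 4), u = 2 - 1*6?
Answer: -5952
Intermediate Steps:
u = -4 (u = 2 - 6 = -4)
d = 50 (d = -25*(-2) = 50)
o = 50/3 (o = 3 + ((50 + (1 - 4)**2) - 18)/3 = 3 + ((50 + (-3)**2) - 18)/3 = 3 + ((50 + 9) - 18)/3 = 3 + (59 - 18)/3 = 3 + (1/3)*41 = 3 + 41/3 = 50/3 ≈ 16.667)
144*(o - 58) = 144*(50/3 - 58) = 144*(-124/3) = -5952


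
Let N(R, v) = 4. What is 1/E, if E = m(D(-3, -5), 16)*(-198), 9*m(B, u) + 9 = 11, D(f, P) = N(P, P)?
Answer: -1/44 ≈ -0.022727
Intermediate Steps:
D(f, P) = 4
m(B, u) = 2/9 (m(B, u) = -1 + (1/9)*11 = -1 + 11/9 = 2/9)
E = -44 (E = (2/9)*(-198) = -44)
1/E = 1/(-44) = -1/44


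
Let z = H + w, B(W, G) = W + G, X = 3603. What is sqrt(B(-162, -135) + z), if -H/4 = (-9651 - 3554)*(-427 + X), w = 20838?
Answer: sqrt(167776861) ≈ 12953.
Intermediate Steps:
H = 167756320 (H = -4*(-9651 - 3554)*(-427 + 3603) = -(-52820)*3176 = -4*(-41939080) = 167756320)
B(W, G) = G + W
z = 167777158 (z = 167756320 + 20838 = 167777158)
sqrt(B(-162, -135) + z) = sqrt((-135 - 162) + 167777158) = sqrt(-297 + 167777158) = sqrt(167776861)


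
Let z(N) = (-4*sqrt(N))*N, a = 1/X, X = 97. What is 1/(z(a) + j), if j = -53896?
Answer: -6148678001/331389149541894 + 97*sqrt(97)/662778299083788 ≈ -1.8554e-5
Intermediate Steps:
a = 1/97 ≈ 0.010309
z(N) = -4*N**(3/2)
1/(z(a) + j) = 1/(-4*sqrt(97)/9409 - 53896) = 1/(-53896 - 4*sqrt(97)/9409)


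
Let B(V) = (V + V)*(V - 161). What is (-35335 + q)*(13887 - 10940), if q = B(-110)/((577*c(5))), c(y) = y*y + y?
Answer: -180235346081/1731 ≈ -1.0412e+8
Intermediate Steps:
c(y) = y + y² (c(y) = y² + y = y + y²)
B(V) = 2*V*(-161 + V) (B(V) = (2*V)*(-161 + V) = 2*V*(-161 + V))
q = 5962/1731 (q = (2*(-110)*(-161 - 110))/((577*(5*(1 + 5)))) = (2*(-110)*(-271))/((577*(5*6))) = 59620/((577*30)) = 59620/17310 = 59620*(1/17310) = 5962/1731 ≈ 3.4443)
(-35335 + q)*(13887 - 10940) = (-35335 + 5962/1731)*(13887 - 10940) = -61158923/1731*2947 = -180235346081/1731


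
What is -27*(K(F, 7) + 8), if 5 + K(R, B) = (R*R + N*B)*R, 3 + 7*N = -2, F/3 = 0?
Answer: -81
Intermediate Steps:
F = 0 (F = 3*0 = 0)
N = -5/7 (N = -3/7 + (⅐)*(-2) = -3/7 - 2/7 = -5/7 ≈ -0.71429)
K(R, B) = -5 + R*(R² - 5*B/7) (K(R, B) = -5 + (R*R - 5*B/7)*R = -5 + (R² - 5*B/7)*R = -5 + R*(R² - 5*B/7))
-27*(K(F, 7) + 8) = -27*((-5 + 0³ - 5/7*7*0) + 8) = -27*((-5 + 0 + 0) + 8) = -27*(-5 + 8) = -27*3 = -81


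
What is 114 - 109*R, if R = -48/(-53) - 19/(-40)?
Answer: -77363/2120 ≈ -36.492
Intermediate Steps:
R = 2927/2120 (R = -48*(-1/53) - 19*(-1/40) = 48/53 + 19/40 = 2927/2120 ≈ 1.3807)
114 - 109*R = 114 - 109*2927/2120 = 114 - 319043/2120 = -77363/2120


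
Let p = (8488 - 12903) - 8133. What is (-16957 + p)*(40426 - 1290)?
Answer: -1154707680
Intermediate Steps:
p = -12548 (p = -4415 - 8133 = -12548)
(-16957 + p)*(40426 - 1290) = (-16957 - 12548)*(40426 - 1290) = -29505*39136 = -1154707680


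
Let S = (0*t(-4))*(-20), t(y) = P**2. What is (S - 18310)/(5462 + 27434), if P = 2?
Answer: -9155/16448 ≈ -0.55660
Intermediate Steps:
t(y) = 4 (t(y) = 2**2 = 4)
S = 0 (S = (0*4)*(-20) = 0*(-20) = 0)
(S - 18310)/(5462 + 27434) = (0 - 18310)/(5462 + 27434) = -18310/32896 = -18310*1/32896 = -9155/16448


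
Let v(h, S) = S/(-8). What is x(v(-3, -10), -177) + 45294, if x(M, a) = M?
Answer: 181181/4 ≈ 45295.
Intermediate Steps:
v(h, S) = -S/8 (v(h, S) = S*(-⅛) = -S/8)
x(v(-3, -10), -177) + 45294 = -⅛*(-10) + 45294 = 5/4 + 45294 = 181181/4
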